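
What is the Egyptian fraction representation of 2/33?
1/17 + 1/561

Greedy algorithm:
2/33: ceiling(33/2) = 17, use 1/17
1/561: ceiling(561/1) = 561, use 1/561
Result: 2/33 = 1/17 + 1/561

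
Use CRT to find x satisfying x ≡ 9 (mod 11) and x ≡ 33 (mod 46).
493

Using Chinese Remainder Theorem:
M = 11 × 46 = 506
M1 = 46, M2 = 11
y1 = 46^(-1) mod 11 = 6
y2 = 11^(-1) mod 46 = 21
x = (9×46×6 + 33×11×21) mod 506 = 493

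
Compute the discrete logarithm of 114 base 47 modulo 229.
39

Baby-step giant-step with step n = ⌈√229⌉ = 16.
Baby steps 47^j mod 229 (j:value) for j=0..15: 0:1, 1:47, 2:148, 3:86, 4:149, 5:133, 6:68, 7:219, 8:217, 9:123, 10:56, 11:113, 12:44, 13:7, 14:100, 15:120.
Giant-step multiplier: 47^(-16) ≡ 47^(228-16) = 47^212 ≡ 132 (mod 229).
Giant steps γ_i = 114·132^i mod 229: γ_0=114, γ_1=163, γ_2=219 (in table at j=7).
x = i·n + j = 2·16 + 7 = 39.
Check: 47^39 ≡ 114 (mod 229).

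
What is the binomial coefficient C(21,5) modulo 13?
4

Using Lucas' theorem:
Write n=21 and k=5 in base 13:
n in base 13: [1, 8]
k in base 13: [0, 5]
C(21,5) mod 13 = ∏ C(n_i, k_i) mod 13
Digit binomials (mod 13): C(1,0) = 1; C(8,5) = 56 ≡ 4
Product: 1 × 4 = 4 ≡ 4 (mod 13)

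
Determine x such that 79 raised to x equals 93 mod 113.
59

Baby-step giant-step with step n = ⌈√113⌉ = 11.
Baby steps 79^j mod 113 (j:value) for j=0..10: 0:1, 1:79, 2:26, 3:20, 4:111, 5:68, 6:61, 7:73, 8:4, 9:90, 10:104.
Giant-step multiplier: 79^(-11) ≡ 79^(112-11) = 79^101 ≡ 89 (mod 113).
Giant steps γ_i = 93·89^i mod 113: γ_0=93, γ_1=28, γ_2=6, γ_3=82, γ_4=66, γ_5=111 (in table at j=4).
x = i·n + j = 5·11 + 4 = 59.
Check: 79^59 ≡ 93 (mod 113).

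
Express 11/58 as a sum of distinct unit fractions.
1/6 + 1/44 + 1/3828

Greedy algorithm:
11/58: ceiling(58/11) = 6, use 1/6
2/87: ceiling(87/2) = 44, use 1/44
1/3828: ceiling(3828/1) = 3828, use 1/3828
Result: 11/58 = 1/6 + 1/44 + 1/3828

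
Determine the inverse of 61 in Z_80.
21

gcd(61, 80) = 1, so the inverse exists.
Extended Euclidean algorithm on (80, 61):
80 = 1 × 61 + 19  ⟹  19 = (1)·80 + (-1)·61
61 = 3 × 19 + 4  ⟹  4 = (-3)·80 + (4)·61
19 = 4 × 4 + 3  ⟹  3 = (13)·80 + (-17)·61
4 = 1 × 3 + 1  ⟹  1 = (-16)·80 + (21)·61
So (21)·61 ≡ 1 (mod 80), i.e. 61^(-1) ≡ 21 (mod 80).
Check: 61 × 21 = 1281 ≡ 1 (mod 80)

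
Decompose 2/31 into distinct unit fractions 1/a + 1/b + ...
1/16 + 1/496

Greedy algorithm:
2/31: ceiling(31/2) = 16, use 1/16
1/496: ceiling(496/1) = 496, use 1/496
Result: 2/31 = 1/16 + 1/496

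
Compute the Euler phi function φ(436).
216

436 = 2^2 × 109
φ(n) = n × ∏(1 - 1/p) for each prime p dividing n
φ(436) = 436 × (1 - 1/2) × (1 - 1/109) = 216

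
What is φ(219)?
144

219 = 3 × 73
φ(n) = n × ∏(1 - 1/p) for each prime p dividing n
φ(219) = 219 × (1 - 1/3) × (1 - 1/73) = 144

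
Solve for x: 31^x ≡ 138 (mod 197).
162

Baby-step giant-step with step n = ⌈√197⌉ = 15.
Baby steps 31^j mod 197 (j:value) for j=0..14: 0:1, 1:31, 2:173, 3:44, 4:182, 5:126, 6:163, 7:128, 8:28, 9:80, 10:116, 11:50, 12:171, 13:179, 14:33.
Giant-step multiplier: 31^(-15) ≡ 31^(196-15) = 31^181 ≡ 140 (mod 197).
Giant steps γ_i = 138·140^i mod 197: γ_0=138, γ_1=14, γ_2=187, γ_3=176, γ_4=15, γ_5=130, γ_6=76, γ_7=2, γ_8=83, γ_9=194, γ_10=171 (in table at j=12).
x = i·n + j = 10·15 + 12 = 162.
Check: 31^162 ≡ 138 (mod 197).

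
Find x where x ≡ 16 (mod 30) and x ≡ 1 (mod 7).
106

Using Chinese Remainder Theorem:
M = 30 × 7 = 210
M1 = 7, M2 = 30
y1 = 7^(-1) mod 30 = 13
y2 = 30^(-1) mod 7 = 4
x = (16×7×13 + 1×30×4) mod 210 = 106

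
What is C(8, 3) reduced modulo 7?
0

Using Lucas' theorem:
Write n=8 and k=3 in base 7:
n in base 7: [1, 1]
k in base 7: [0, 3]
C(8,3) mod 7 = ∏ C(n_i, k_i) mod 7
Digit binomials (mod 7): C(1,0) = 1; C(1,3) = 0 (k_i > n_i)
Product: 1 × 0 = 0 ≡ 0 (mod 7)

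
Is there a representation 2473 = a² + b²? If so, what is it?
13² + 48² (a=13, b=48)

Factorization: 2473 = 2473
By Fermat: n is sum of two squares iff every prime p ≡ 3 (mod 4) appears to even power.
All primes ≡ 3 (mod 4) appear to even power.
Search a = 0, 1, 2, … for 2473 - a² a perfect square: first hit at a = 13: 2473 - 169 = 2304 = 48².
2473 = 13² + 48² = 169 + 2304 ✓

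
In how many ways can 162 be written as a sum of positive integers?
129913904637

p(n) counts ways to write n as a sum of positive integers (order ignored).
Euler's pentagonal recurrence: p(k) = p(k-1) + p(k-2) - p(k-5) - p(k-7) + p(k-12) + p(k-15) - ... (offsets j(3j∓1)/2, signs ++--, p(0)=1, p(<0)=0).
DP table for k = 0..161: p(0)=1, p(1)=1, p(2)=2, p(3)=3, p(4)=5, p(5)=7, p(6)=11, p(7)=15, p(8)=22, p(9)=30, p(10)=42, p(11)=56, p(12)=77, p(13)=101, p(14)=135, p(15)=176, p(16)=231, p(17)=297, p(18)=385, p(19)=490, p(20)=627, p(21)=792, p(22)=1002, p(23)=1255, p(24)=1575, p(25)=1958, p(26)=2436, p(27)=3010, p(28)=3718, p(29)=4565, p(30)=5604, p(31)=6842, p(32)=8349, p(33)=10143, p(34)=12310, p(35)=14883, p(36)=17977, p(37)=21637, p(38)=26015, p(39)=31185, p(40)=37338, p(41)=44583, p(42)=53174, p(43)=63261, p(44)=75175, p(45)=89134, p(46)=105558, p(47)=124754, p(48)=147273, p(49)=173525, p(50)=204226, p(51)=239943, p(52)=281589, p(53)=329931, p(54)=386155, p(55)=451276, p(56)=526823, p(57)=614154, p(58)=715220, p(59)=831820, p(60)=966467, p(61)=1121505, p(62)=1300156, p(63)=1505499, p(64)=1741630, p(65)=2012558, p(66)=2323520, p(67)=2679689, p(68)=3087735, p(69)=3554345, p(70)=4087968, p(71)=4697205, p(72)=5392783, p(73)=6185689, p(74)=7089500, p(75)=8118264, p(76)=9289091, p(77)=10619863, p(78)=12132164, p(79)=13848650, p(80)=15796476, p(81)=18004327, p(82)=20506255, p(83)=23338469, p(84)=26543660, p(85)=30167357, p(86)=34262962, p(87)=38887673, p(88)=44108109, p(89)=49995925, p(90)=56634173, p(91)=64112359, p(92)=72533807, p(93)=82010177, p(94)=92669720, p(95)=104651419, p(96)=118114304, p(97)=133230930, p(98)=150198136, p(99)=169229875, p(100)=190569292, p(101)=214481126, p(102)=241265379, p(103)=271248950, p(104)=304801365, p(105)=342325709, p(106)=384276336, p(107)=431149389, p(108)=483502844, p(109)=541946240, p(110)=607163746, p(111)=679903203, p(112)=761002156, p(113)=851376628, p(114)=952050665, p(115)=1064144451, p(116)=1188908248, p(117)=1327710076, p(118)=1482074143, p(119)=1653668665, p(120)=1844349560, p(121)=2056148051, p(122)=2291320912, p(123)=2552338241, p(124)=2841940500, p(125)=3163127352, p(126)=3519222692, p(127)=3913864295, p(128)=4351078600, p(129)=4835271870, p(130)=5371315400, p(131)=5964539504, p(132)=6620830889, p(133)=7346629512, p(134)=8149040695, p(135)=9035836076, p(136)=10015581680, p(137)=11097645016, p(138)=12292341831, p(139)=13610949895, p(140)=15065878135, p(141)=16670689208, p(142)=18440293320, p(143)=20390982757, p(144)=22540654445, p(145)=24908858009, p(146)=27517052599, p(147)=30388671978, p(148)=33549419497, p(149)=37027355200, p(150)=40853235313, p(151)=45060624582, p(152)=49686288421, p(153)=54770336324, p(154)=60356673280, p(155)=66493182097, p(156)=73232243759, p(157)=80630964769, p(158)=88751778802, p(159)=97662728555, p(160)=107438159466, p(161)=118159068427.
Final step: p(162) = p(161) + p(160) - p(157) - p(155) + p(150) + p(147) - p(140) - p(136) + p(127) + p(122) - p(111) - p(105) + p(92) + p(85) - p(70) - p(62) + p(45) + p(36) - p(17) - p(7)
= 118159068427 + 107438159466 - 80630964769 - 66493182097 + 40853235313 + 30388671978 - 15065878135 - 10015581680 + 3913864295 + 2291320912 - 679903203 - 342325709 + 72533807 + 30167357 - 4087968 - 1300156 + 89134 + 17977 - 297 - 15
= 129913904637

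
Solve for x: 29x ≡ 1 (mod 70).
29

gcd(29, 70) = 1, so the inverse exists.
Extended Euclidean algorithm on (70, 29):
70 = 2 × 29 + 12  ⟹  12 = (1)·70 + (-2)·29
29 = 2 × 12 + 5  ⟹  5 = (-2)·70 + (5)·29
12 = 2 × 5 + 2  ⟹  2 = (5)·70 + (-12)·29
5 = 2 × 2 + 1  ⟹  1 = (-12)·70 + (29)·29
So (29)·29 ≡ 1 (mod 70), i.e. 29^(-1) ≡ 29 (mod 70).
Check: 29 × 29 = 841 ≡ 1 (mod 70)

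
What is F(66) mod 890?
178

Matrix identity: Q^n = [[F_(n+1), F_n], [F_n, F_(n-1)]] with Q = [[1,1],[1,0]].
n = 66 = 1000010₂. Square-and-multiply, entries mod 890:
Q^1 = [[1,1],[1,0]]
Q^2 = (Q^1)² = [[2,1],[1,1]]
Q^4 = (Q^2)² = [[5,3],[3,2]]
Q^8 = (Q^4)² = [[34,21],[21,13]]
Q^16 = (Q^8)² = [[707,97],[97,610]]
Q^33 = (Q^16)²·Q = [[657,178],[178,479]]
Q^66 = (Q^33)² = [[533,178],[178,355]]
F_66 mod 890 = Q^66[0][1] = 178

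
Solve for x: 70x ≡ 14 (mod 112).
x ≡ 5 (mod 8)

gcd(70, 112) = 14, which divides 14, so solutions exist.
Divide through by 14: 5x ≡ 1 (mod 8).
Find 5^(-1) mod 8 by the extended Euclidean algorithm:
8 = 1 × 5 + 3  ⟹  3 = (1)·8 + (-1)·5
5 = 1 × 3 + 2  ⟹  2 = (-1)·8 + (2)·5
3 = 1 × 2 + 1  ⟹  1 = (2)·8 + (-3)·5
So (-3)·5 ≡ 1 (mod 8), i.e. 5^(-1) ≡ -3 ≡ 5 (mod 8).
x ≡ 5 × 1 = 5 ≡ 5 (mod 8).
Check: 70 × 5 = 350 ≡ 14 (mod 112).
x ≡ 5 (mod 8), giving 14 solutions mod 112.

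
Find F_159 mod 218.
216

Matrix identity: Q^n = [[F_(n+1), F_n], [F_n, F_(n-1)]] with Q = [[1,1],[1,0]].
n = 159 = 10011111₂. Square-and-multiply, entries mod 218:
Q^1 = [[1,1],[1,0]]
Q^2 = (Q^1)² = [[2,1],[1,1]]
Q^4 = (Q^2)² = [[5,3],[3,2]]
Q^9 = (Q^4)²·Q = [[55,34],[34,21]]
Q^19 = (Q^9)²·Q = [[7,39],[39,186]]
Q^39 = (Q^19)²·Q = [[159,44],[44,115]]
Q^79 = (Q^39)²·Q = [[33,185],[185,66]]
Q^159 = (Q^79)²·Q = [[1,216],[216,3]]
F_159 mod 218 = Q^159[0][1] = 216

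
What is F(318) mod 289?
145

Matrix identity: Q^n = [[F_(n+1), F_n], [F_n, F_(n-1)]] with Q = [[1,1],[1,0]].
n = 318 = 100111110₂. Square-and-multiply, entries mod 289:
Q^1 = [[1,1],[1,0]]
Q^2 = (Q^1)² = [[2,1],[1,1]]
Q^4 = (Q^2)² = [[5,3],[3,2]]
Q^9 = (Q^4)²·Q = [[55,34],[34,21]]
Q^19 = (Q^9)²·Q = [[118,135],[135,272]]
Q^39 = (Q^19)²·Q = [[122,70],[70,52]]
Q^79 = (Q^39)²·Q = [[174,132],[132,42]]
Q^159 = (Q^79)²·Q = [[205,15],[15,190]]
Q^318 = (Q^159)² = [[56,145],[145,200]]
F_318 mod 289 = Q^318[0][1] = 145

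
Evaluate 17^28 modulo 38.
17

Repeated squaring. Binary of 28 = 11100.
17^1 ≡ 17 (mod 38); 17^2 ≡ 23 (mod 38); 17^4 ≡ 35 (mod 38); 17^8 ≡ 9 (mod 38); 17^16 ≡ 5 (mod 38)
17^28 = 17^4 × 17^8 × 17^16 ≡ 17 (mod 38)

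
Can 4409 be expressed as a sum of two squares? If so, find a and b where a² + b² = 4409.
40² + 53² (a=40, b=53)

Factorization: 4409 = 4409
By Fermat: n is sum of two squares iff every prime p ≡ 3 (mod 4) appears to even power.
All primes ≡ 3 (mod 4) appear to even power.
Search a = 0, 1, 2, … for 4409 - a² a perfect square: first hit at a = 40: 4409 - 1600 = 2809 = 53².
4409 = 40² + 53² = 1600 + 2809 ✓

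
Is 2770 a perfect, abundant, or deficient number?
deficient

Proper divisors of 2770: sum = 1 + 2 + 5 + 10 + 277 + 554 + 1385 = 2234
Since 2234 < 2770, 2770 is deficient.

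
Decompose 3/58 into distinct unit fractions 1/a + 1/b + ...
1/20 + 1/580

Greedy algorithm:
3/58: ceiling(58/3) = 20, use 1/20
1/580: ceiling(580/1) = 580, use 1/580
Result: 3/58 = 1/20 + 1/580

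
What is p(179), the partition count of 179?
625846753120

p(n) counts ways to write n as a sum of positive integers (order ignored).
Euler's pentagonal recurrence: p(k) = p(k-1) + p(k-2) - p(k-5) - p(k-7) + p(k-12) + p(k-15) - ... (offsets j(3j∓1)/2, signs ++--, p(0)=1, p(<0)=0).
DP table for k = 0..178: p(0)=1, p(1)=1, p(2)=2, p(3)=3, p(4)=5, p(5)=7, p(6)=11, p(7)=15, p(8)=22, p(9)=30, p(10)=42, p(11)=56, p(12)=77, p(13)=101, p(14)=135, p(15)=176, p(16)=231, p(17)=297, p(18)=385, p(19)=490, p(20)=627, p(21)=792, p(22)=1002, p(23)=1255, p(24)=1575, p(25)=1958, p(26)=2436, p(27)=3010, p(28)=3718, p(29)=4565, p(30)=5604, p(31)=6842, p(32)=8349, p(33)=10143, p(34)=12310, p(35)=14883, p(36)=17977, p(37)=21637, p(38)=26015, p(39)=31185, p(40)=37338, p(41)=44583, p(42)=53174, p(43)=63261, p(44)=75175, p(45)=89134, p(46)=105558, p(47)=124754, p(48)=147273, p(49)=173525, p(50)=204226, p(51)=239943, p(52)=281589, p(53)=329931, p(54)=386155, p(55)=451276, p(56)=526823, p(57)=614154, p(58)=715220, p(59)=831820, p(60)=966467, p(61)=1121505, p(62)=1300156, p(63)=1505499, p(64)=1741630, p(65)=2012558, p(66)=2323520, p(67)=2679689, p(68)=3087735, p(69)=3554345, p(70)=4087968, p(71)=4697205, p(72)=5392783, p(73)=6185689, p(74)=7089500, p(75)=8118264, p(76)=9289091, p(77)=10619863, p(78)=12132164, p(79)=13848650, p(80)=15796476, p(81)=18004327, p(82)=20506255, p(83)=23338469, p(84)=26543660, p(85)=30167357, p(86)=34262962, p(87)=38887673, p(88)=44108109, p(89)=49995925, p(90)=56634173, p(91)=64112359, p(92)=72533807, p(93)=82010177, p(94)=92669720, p(95)=104651419, p(96)=118114304, p(97)=133230930, p(98)=150198136, p(99)=169229875, p(100)=190569292, p(101)=214481126, p(102)=241265379, p(103)=271248950, p(104)=304801365, p(105)=342325709, p(106)=384276336, p(107)=431149389, p(108)=483502844, p(109)=541946240, p(110)=607163746, p(111)=679903203, p(112)=761002156, p(113)=851376628, p(114)=952050665, p(115)=1064144451, p(116)=1188908248, p(117)=1327710076, p(118)=1482074143, p(119)=1653668665, p(120)=1844349560, p(121)=2056148051, p(122)=2291320912, p(123)=2552338241, p(124)=2841940500, p(125)=3163127352, p(126)=3519222692, p(127)=3913864295, p(128)=4351078600, p(129)=4835271870, p(130)=5371315400, p(131)=5964539504, p(132)=6620830889, p(133)=7346629512, p(134)=8149040695, p(135)=9035836076, p(136)=10015581680, p(137)=11097645016, p(138)=12292341831, p(139)=13610949895, p(140)=15065878135, p(141)=16670689208, p(142)=18440293320, p(143)=20390982757, p(144)=22540654445, p(145)=24908858009, p(146)=27517052599, p(147)=30388671978, p(148)=33549419497, p(149)=37027355200, p(150)=40853235313, p(151)=45060624582, p(152)=49686288421, p(153)=54770336324, p(154)=60356673280, p(155)=66493182097, p(156)=73232243759, p(157)=80630964769, p(158)=88751778802, p(159)=97662728555, p(160)=107438159466, p(161)=118159068427, p(162)=129913904637, p(163)=142798995930, p(164)=156919475295, p(165)=172389800255, p(166)=189334822579, p(167)=207890420102, p(168)=228204732751, p(169)=250438925115, p(170)=274768617130, p(171)=301384802048, p(172)=330495499613, p(173)=362326859895, p(174)=397125074750, p(175)=435157697830, p(176)=476715857290, p(177)=522115831195, p(178)=571701605655.
Final step: p(179) = p(178) + p(177) - p(174) - p(172) + p(167) + p(164) - p(157) - p(153) + p(144) + p(139) - p(128) - p(122) + p(109) + p(102) - p(87) - p(79) + p(62) + p(53) - p(34) - p(24) + p(3)
= 571701605655 + 522115831195 - 397125074750 - 330495499613 + 207890420102 + 156919475295 - 80630964769 - 54770336324 + 22540654445 + 13610949895 - 4351078600 - 2291320912 + 541946240 + 241265379 - 38887673 - 13848650 + 1300156 + 329931 - 12310 - 1575 + 3
= 625846753120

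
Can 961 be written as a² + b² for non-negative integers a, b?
0² + 31² (a=0, b=31)

Factorization: 961 = 31^2
By Fermat: n is sum of two squares iff every prime p ≡ 3 (mod 4) appears to even power.
All primes ≡ 3 (mod 4) appear to even power.
Search a = 0, 1, 2, … for 961 - a² a perfect square: first hit at a = 0: 961 - 0 = 961 = 31².
961 = 0² + 31² = 0 + 961 ✓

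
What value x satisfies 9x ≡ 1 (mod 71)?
8

gcd(9, 71) = 1, so the inverse exists.
Extended Euclidean algorithm on (71, 9):
71 = 7 × 9 + 8  ⟹  8 = (1)·71 + (-7)·9
9 = 1 × 8 + 1  ⟹  1 = (-1)·71 + (8)·9
So (8)·9 ≡ 1 (mod 71), i.e. 9^(-1) ≡ 8 (mod 71).
Check: 9 × 8 = 72 ≡ 1 (mod 71)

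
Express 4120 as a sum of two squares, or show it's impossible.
Not possible

Factorization: 4120 = 2^3 × 5 × 103
By Fermat: n is sum of two squares iff every prime p ≡ 3 (mod 4) appears to even power.
Prime(s) ≡ 3 (mod 4) with odd exponent: [(103, 1)]
Therefore 4120 cannot be expressed as a² + b².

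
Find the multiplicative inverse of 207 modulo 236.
179

gcd(207, 236) = 1, so the inverse exists.
Extended Euclidean algorithm on (236, 207):
236 = 1 × 207 + 29  ⟹  29 = (1)·236 + (-1)·207
207 = 7 × 29 + 4  ⟹  4 = (-7)·236 + (8)·207
29 = 7 × 4 + 1  ⟹  1 = (50)·236 + (-57)·207
So (-57)·207 ≡ 1 (mod 236), i.e. 207^(-1) ≡ -57 ≡ 179 (mod 236).
Check: 207 × 179 = 37053 ≡ 1 (mod 236)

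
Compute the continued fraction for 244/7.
[34; 1, 6]

Euclidean algorithm steps:
244 = 34 × 7 + 6
7 = 1 × 6 + 1
6 = 6 × 1 + 0
Continued fraction: [34; 1, 6]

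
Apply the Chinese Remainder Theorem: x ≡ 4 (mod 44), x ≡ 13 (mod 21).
664

Using Chinese Remainder Theorem:
M = 44 × 21 = 924
M1 = 21, M2 = 44
y1 = 21^(-1) mod 44 = 21
y2 = 44^(-1) mod 21 = 11
x = (4×21×21 + 13×44×11) mod 924 = 664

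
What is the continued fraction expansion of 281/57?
[4; 1, 13, 4]

Euclidean algorithm steps:
281 = 4 × 57 + 53
57 = 1 × 53 + 4
53 = 13 × 4 + 1
4 = 4 × 1 + 0
Continued fraction: [4; 1, 13, 4]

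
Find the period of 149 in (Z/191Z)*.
95

191 is prime, so ord(149) divides φ(191) = 190.
Divisors of 190: 1, 2, 5, 10, 19, 38, 95, 190.
Repeated squaring: 149^1 ≡ 149, 149^2 ≡ 45, 149^4 ≡ 115, 149^8 ≡ 46, 149^16 ≡ 15, 149^32 ≡ 34, 149^64 ≡ 10, 149^128 ≡ 100 (mod 191).
Test 149^d mod 191 for each divisor d in increasing order:
149^1 ≡ 149
149^2 ≡ 45
149^5 = 149^4·149^1 ≡ 136
149^10 = 149^8·149^2 ≡ 160
149^19 = 149^16·149^2·149^1 ≡ 109
149^38 = 149^32·149^4·149^2 ≡ 39
149^95 = 149^64·149^16·149^8·149^4·149^2·149^1 ≡ 1  ← first divisor giving 1
The order is 95.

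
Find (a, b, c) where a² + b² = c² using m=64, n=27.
(3367, 3456, 4825)

Euclid's formula: a = m² - n², b = 2mn, c = m² + n²
m = 64, n = 27
a = 64² - 27² = 4096 - 729 = 3367
b = 2 × 64 × 27 = 3456
c = 64² + 27² = 4096 + 729 = 4825
Verification: 3367² + 3456² = 11336689 + 11943936 = 23280625 = 4825² ✓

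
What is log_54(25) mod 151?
98

Baby-step giant-step with step n = ⌈√151⌉ = 13.
Baby steps 54^j mod 151 (j:value) for j=0..12: 0:1, 1:54, 2:47, 3:122, 4:95, 5:147, 6:86, 7:114, 8:116, 9:73, 10:16, 11:109, 12:148.
Giant-step multiplier: 54^(-13) ≡ 54^(150-13) = 54^137 ≡ 96 (mod 151).
Giant steps γ_i = 25·96^i mod 151: γ_0=25, γ_1=135, γ_2=125, γ_3=71, γ_4=21, γ_5=53, γ_6=105, γ_7=114 (in table at j=7).
x = i·n + j = 7·13 + 7 = 98.
Check: 54^98 ≡ 25 (mod 151).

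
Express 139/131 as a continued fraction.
[1; 16, 2, 1, 2]

Euclidean algorithm steps:
139 = 1 × 131 + 8
131 = 16 × 8 + 3
8 = 2 × 3 + 2
3 = 1 × 2 + 1
2 = 2 × 1 + 0
Continued fraction: [1; 16, 2, 1, 2]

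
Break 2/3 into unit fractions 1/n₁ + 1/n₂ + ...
1/2 + 1/6

Greedy algorithm:
2/3: ceiling(3/2) = 2, use 1/2
1/6: ceiling(6/1) = 6, use 1/6
Result: 2/3 = 1/2 + 1/6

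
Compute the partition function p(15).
176

p(n) counts ways to write n as a sum of positive integers (order ignored).
Euler's pentagonal recurrence: p(k) = p(k-1) + p(k-2) - p(k-5) - p(k-7) + p(k-12) + p(k-15) - ... (offsets j(3j∓1)/2, signs ++--, p(0)=1, p(<0)=0).
DP table for k = 0..14: p(0)=1, p(1)=1, p(2)=2, p(3)=3, p(4)=5, p(5)=7, p(6)=11, p(7)=15, p(8)=22, p(9)=30, p(10)=42, p(11)=56, p(12)=77, p(13)=101, p(14)=135.
Final step: p(15) = p(14) + p(13) - p(10) - p(8) + p(3) + p(0)
= 135 + 101 - 42 - 22 + 3 + 1
= 176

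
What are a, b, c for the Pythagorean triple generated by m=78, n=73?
(755, 11388, 11413)

Euclid's formula: a = m² - n², b = 2mn, c = m² + n²
m = 78, n = 73
a = 78² - 73² = 6084 - 5329 = 755
b = 2 × 78 × 73 = 11388
c = 78² + 73² = 6084 + 5329 = 11413
Verification: 755² + 11388² = 570025 + 129686544 = 130256569 = 11413² ✓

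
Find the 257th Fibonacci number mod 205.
162

Matrix identity: Q^n = [[F_(n+1), F_n], [F_n, F_(n-1)]] with Q = [[1,1],[1,0]].
n = 257 = 100000001₂. Square-and-multiply, entries mod 205:
Q^1 = [[1,1],[1,0]]
Q^2 = (Q^1)² = [[2,1],[1,1]]
Q^4 = (Q^2)² = [[5,3],[3,2]]
Q^8 = (Q^4)² = [[34,21],[21,13]]
Q^16 = (Q^8)² = [[162,167],[167,200]]
Q^32 = (Q^16)² = [[13,184],[184,34]]
Q^64 = (Q^32)² = [[200,38],[38,162]]
Q^128 = (Q^64)² = [[34,21],[21,13]]
Q^257 = (Q^128)²·Q = [[124,162],[162,167]]
F_257 mod 205 = Q^257[0][1] = 162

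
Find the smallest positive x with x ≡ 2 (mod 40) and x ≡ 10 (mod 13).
322

Using Chinese Remainder Theorem:
M = 40 × 13 = 520
M1 = 13, M2 = 40
y1 = 13^(-1) mod 40 = 37
y2 = 40^(-1) mod 13 = 1
x = (2×13×37 + 10×40×1) mod 520 = 322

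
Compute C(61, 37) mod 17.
3

Using Lucas' theorem:
Write n=61 and k=37 in base 17:
n in base 17: [3, 10]
k in base 17: [2, 3]
C(61,37) mod 17 = ∏ C(n_i, k_i) mod 17
Digit binomials (mod 17): C(3,2) = 3; C(10,3) = 120 ≡ 1
Product: 3 × 1 = 3 ≡ 3 (mod 17)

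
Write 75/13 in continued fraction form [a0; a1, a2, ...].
[5; 1, 3, 3]

Euclidean algorithm steps:
75 = 5 × 13 + 10
13 = 1 × 10 + 3
10 = 3 × 3 + 1
3 = 3 × 1 + 0
Continued fraction: [5; 1, 3, 3]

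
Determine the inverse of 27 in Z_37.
11

gcd(27, 37) = 1, so the inverse exists.
Extended Euclidean algorithm on (37, 27):
37 = 1 × 27 + 10  ⟹  10 = (1)·37 + (-1)·27
27 = 2 × 10 + 7  ⟹  7 = (-2)·37 + (3)·27
10 = 1 × 7 + 3  ⟹  3 = (3)·37 + (-4)·27
7 = 2 × 3 + 1  ⟹  1 = (-8)·37 + (11)·27
So (11)·27 ≡ 1 (mod 37), i.e. 27^(-1) ≡ 11 (mod 37).
Check: 27 × 11 = 297 ≡ 1 (mod 37)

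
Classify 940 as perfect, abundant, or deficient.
abundant

Proper divisors of 940: sum = 1 + 2 + 4 + 5 + 10 + 20 + 47 + 94 + 188 + 235 + 470 = 1076
Since 1076 > 940, 940 is abundant.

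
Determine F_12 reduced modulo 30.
24

Matrix identity: Q^n = [[F_(n+1), F_n], [F_n, F_(n-1)]] with Q = [[1,1],[1,0]].
n = 12 = 1100₂. Square-and-multiply, entries mod 30:
Q^1 = [[1,1],[1,0]]
Q^3 = (Q^1)²·Q = [[3,2],[2,1]]
Q^6 = (Q^3)² = [[13,8],[8,5]]
Q^12 = (Q^6)² = [[23,24],[24,29]]
F_12 mod 30 = Q^12[0][1] = 24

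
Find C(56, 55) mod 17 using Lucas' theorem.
5

Using Lucas' theorem:
Write n=56 and k=55 in base 17:
n in base 17: [3, 5]
k in base 17: [3, 4]
C(56,55) mod 17 = ∏ C(n_i, k_i) mod 17
Digit binomials (mod 17): C(3,3) = 1; C(5,4) = 5
Product: 1 × 5 = 5 ≡ 5 (mod 17)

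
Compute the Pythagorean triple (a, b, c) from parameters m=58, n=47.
(1155, 5452, 5573)

Euclid's formula: a = m² - n², b = 2mn, c = m² + n²
m = 58, n = 47
a = 58² - 47² = 3364 - 2209 = 1155
b = 2 × 58 × 47 = 5452
c = 58² + 47² = 3364 + 2209 = 5573
Verification: 1155² + 5452² = 1334025 + 29724304 = 31058329 = 5573² ✓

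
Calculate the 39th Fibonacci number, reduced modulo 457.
385

Matrix identity: Q^n = [[F_(n+1), F_n], [F_n, F_(n-1)]] with Q = [[1,1],[1,0]].
n = 39 = 100111₂. Square-and-multiply, entries mod 457:
Q^1 = [[1,1],[1,0]]
Q^2 = (Q^1)² = [[2,1],[1,1]]
Q^4 = (Q^2)² = [[5,3],[3,2]]
Q^9 = (Q^4)²·Q = [[55,34],[34,21]]
Q^19 = (Q^9)²·Q = [[367,68],[68,299]]
Q^39 = (Q^19)²·Q = [[430,385],[385,45]]
F_39 mod 457 = Q^39[0][1] = 385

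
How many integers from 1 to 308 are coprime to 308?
120

308 = 2^2 × 7 × 11
φ(n) = n × ∏(1 - 1/p) for each prime p dividing n
φ(308) = 308 × (1 - 1/2) × (1 - 1/7) × (1 - 1/11) = 120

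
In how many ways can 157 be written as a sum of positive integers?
80630964769

p(n) counts ways to write n as a sum of positive integers (order ignored).
Euler's pentagonal recurrence: p(k) = p(k-1) + p(k-2) - p(k-5) - p(k-7) + p(k-12) + p(k-15) - ... (offsets j(3j∓1)/2, signs ++--, p(0)=1, p(<0)=0).
DP table for k = 0..156: p(0)=1, p(1)=1, p(2)=2, p(3)=3, p(4)=5, p(5)=7, p(6)=11, p(7)=15, p(8)=22, p(9)=30, p(10)=42, p(11)=56, p(12)=77, p(13)=101, p(14)=135, p(15)=176, p(16)=231, p(17)=297, p(18)=385, p(19)=490, p(20)=627, p(21)=792, p(22)=1002, p(23)=1255, p(24)=1575, p(25)=1958, p(26)=2436, p(27)=3010, p(28)=3718, p(29)=4565, p(30)=5604, p(31)=6842, p(32)=8349, p(33)=10143, p(34)=12310, p(35)=14883, p(36)=17977, p(37)=21637, p(38)=26015, p(39)=31185, p(40)=37338, p(41)=44583, p(42)=53174, p(43)=63261, p(44)=75175, p(45)=89134, p(46)=105558, p(47)=124754, p(48)=147273, p(49)=173525, p(50)=204226, p(51)=239943, p(52)=281589, p(53)=329931, p(54)=386155, p(55)=451276, p(56)=526823, p(57)=614154, p(58)=715220, p(59)=831820, p(60)=966467, p(61)=1121505, p(62)=1300156, p(63)=1505499, p(64)=1741630, p(65)=2012558, p(66)=2323520, p(67)=2679689, p(68)=3087735, p(69)=3554345, p(70)=4087968, p(71)=4697205, p(72)=5392783, p(73)=6185689, p(74)=7089500, p(75)=8118264, p(76)=9289091, p(77)=10619863, p(78)=12132164, p(79)=13848650, p(80)=15796476, p(81)=18004327, p(82)=20506255, p(83)=23338469, p(84)=26543660, p(85)=30167357, p(86)=34262962, p(87)=38887673, p(88)=44108109, p(89)=49995925, p(90)=56634173, p(91)=64112359, p(92)=72533807, p(93)=82010177, p(94)=92669720, p(95)=104651419, p(96)=118114304, p(97)=133230930, p(98)=150198136, p(99)=169229875, p(100)=190569292, p(101)=214481126, p(102)=241265379, p(103)=271248950, p(104)=304801365, p(105)=342325709, p(106)=384276336, p(107)=431149389, p(108)=483502844, p(109)=541946240, p(110)=607163746, p(111)=679903203, p(112)=761002156, p(113)=851376628, p(114)=952050665, p(115)=1064144451, p(116)=1188908248, p(117)=1327710076, p(118)=1482074143, p(119)=1653668665, p(120)=1844349560, p(121)=2056148051, p(122)=2291320912, p(123)=2552338241, p(124)=2841940500, p(125)=3163127352, p(126)=3519222692, p(127)=3913864295, p(128)=4351078600, p(129)=4835271870, p(130)=5371315400, p(131)=5964539504, p(132)=6620830889, p(133)=7346629512, p(134)=8149040695, p(135)=9035836076, p(136)=10015581680, p(137)=11097645016, p(138)=12292341831, p(139)=13610949895, p(140)=15065878135, p(141)=16670689208, p(142)=18440293320, p(143)=20390982757, p(144)=22540654445, p(145)=24908858009, p(146)=27517052599, p(147)=30388671978, p(148)=33549419497, p(149)=37027355200, p(150)=40853235313, p(151)=45060624582, p(152)=49686288421, p(153)=54770336324, p(154)=60356673280, p(155)=66493182097, p(156)=73232243759.
Final step: p(157) = p(156) + p(155) - p(152) - p(150) + p(145) + p(142) - p(135) - p(131) + p(122) + p(117) - p(106) - p(100) + p(87) + p(80) - p(65) - p(57) + p(40) + p(31) - p(12) - p(2)
= 73232243759 + 66493182097 - 49686288421 - 40853235313 + 24908858009 + 18440293320 - 9035836076 - 5964539504 + 2291320912 + 1327710076 - 384276336 - 190569292 + 38887673 + 15796476 - 2012558 - 614154 + 37338 + 6842 - 77 - 2
= 80630964769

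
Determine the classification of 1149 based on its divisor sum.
deficient

Proper divisors of 1149: sum = 1 + 3 + 383 = 387
Since 387 < 1149, 1149 is deficient.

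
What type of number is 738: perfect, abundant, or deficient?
abundant

Proper divisors of 738: sum = 1 + 2 + 3 + 6 + 9 + 18 + 41 + 82 + 123 + 246 + 369 = 900
Since 900 > 738, 738 is abundant.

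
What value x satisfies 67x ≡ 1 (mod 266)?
135

gcd(67, 266) = 1, so the inverse exists.
Extended Euclidean algorithm on (266, 67):
266 = 3 × 67 + 65  ⟹  65 = (1)·266 + (-3)·67
67 = 1 × 65 + 2  ⟹  2 = (-1)·266 + (4)·67
65 = 32 × 2 + 1  ⟹  1 = (33)·266 + (-131)·67
So (-131)·67 ≡ 1 (mod 266), i.e. 67^(-1) ≡ -131 ≡ 135 (mod 266).
Check: 67 × 135 = 9045 ≡ 1 (mod 266)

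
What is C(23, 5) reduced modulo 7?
0

Using Lucas' theorem:
Write n=23 and k=5 in base 7:
n in base 7: [3, 2]
k in base 7: [0, 5]
C(23,5) mod 7 = ∏ C(n_i, k_i) mod 7
Digit binomials (mod 7): C(3,0) = 1; C(2,5) = 0 (k_i > n_i)
Product: 1 × 0 = 0 ≡ 0 (mod 7)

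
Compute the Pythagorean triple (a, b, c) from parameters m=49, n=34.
(1245, 3332, 3557)

Euclid's formula: a = m² - n², b = 2mn, c = m² + n²
m = 49, n = 34
a = 49² - 34² = 2401 - 1156 = 1245
b = 2 × 49 × 34 = 3332
c = 49² + 34² = 2401 + 1156 = 3557
Verification: 1245² + 3332² = 1550025 + 11102224 = 12652249 = 3557² ✓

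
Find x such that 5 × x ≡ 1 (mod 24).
5

gcd(5, 24) = 1, so the inverse exists.
Extended Euclidean algorithm on (24, 5):
24 = 4 × 5 + 4  ⟹  4 = (1)·24 + (-4)·5
5 = 1 × 4 + 1  ⟹  1 = (-1)·24 + (5)·5
So (5)·5 ≡ 1 (mod 24), i.e. 5^(-1) ≡ 5 (mod 24).
Check: 5 × 5 = 25 ≡ 1 (mod 24)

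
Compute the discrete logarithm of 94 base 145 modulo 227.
71

Baby-step giant-step with step n = ⌈√227⌉ = 16.
Baby steps 145^j mod 227 (j:value) for j=0..15: 0:1, 1:145, 2:141, 3:15, 4:132, 5:72, 6:225, 7:164, 8:172, 9:197, 10:190, 11:83, 12:4, 13:126, 14:110, 15:60.
Giant-step multiplier: 145^(-16) ≡ 145^(226-16) = 145^210 ≡ 181 (mod 227).
Giant steps γ_i = 94·181^i mod 227: γ_0=94, γ_1=216, γ_2=52, γ_3=105, γ_4=164 (in table at j=7).
x = i·n + j = 4·16 + 7 = 71.
Check: 145^71 ≡ 94 (mod 227).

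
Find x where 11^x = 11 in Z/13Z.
1

Baby-step giant-step with step n = ⌈√13⌉ = 4.
Baby steps 11^j mod 13 (j:value) for j=0..3: 0:1, 1:11, 2:4, 3:5.
h = 11 is already in the table at j=1, so x = 1.
Check: 11^1 ≡ 11 (mod 13).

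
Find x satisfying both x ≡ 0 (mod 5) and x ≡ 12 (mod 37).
160

Using Chinese Remainder Theorem:
M = 5 × 37 = 185
M1 = 37, M2 = 5
y1 = 37^(-1) mod 5 = 3
y2 = 5^(-1) mod 37 = 15
x = (0×37×3 + 12×5×15) mod 185 = 160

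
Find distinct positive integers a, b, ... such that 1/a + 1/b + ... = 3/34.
1/12 + 1/204

Greedy algorithm:
3/34: ceiling(34/3) = 12, use 1/12
1/204: ceiling(204/1) = 204, use 1/204
Result: 3/34 = 1/12 + 1/204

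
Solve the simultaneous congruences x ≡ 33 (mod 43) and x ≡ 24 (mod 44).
420

Using Chinese Remainder Theorem:
M = 43 × 44 = 1892
M1 = 44, M2 = 43
y1 = 44^(-1) mod 43 = 1
y2 = 43^(-1) mod 44 = 43
x = (33×44×1 + 24×43×43) mod 1892 = 420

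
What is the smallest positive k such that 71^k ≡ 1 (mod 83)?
82

83 is prime, so ord(71) divides φ(83) = 82.
Divisors of 82: 1, 2, 41, 82.
Repeated squaring: 71^1 ≡ 71, 71^2 ≡ 61, 71^4 ≡ 69, 71^8 ≡ 30, 71^16 ≡ 70, 71^32 ≡ 3, 71^64 ≡ 9 (mod 83).
Test 71^d mod 83 for each divisor d in increasing order:
71^1 ≡ 71
71^2 ≡ 61
71^41 = 71^32·71^8·71^1 ≡ 82
71^82 = 71^64·71^16·71^2 ≡ 1  ← first divisor giving 1
The order is 82.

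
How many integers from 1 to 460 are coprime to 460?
176

460 = 2^2 × 5 × 23
φ(n) = n × ∏(1 - 1/p) for each prime p dividing n
φ(460) = 460 × (1 - 1/2) × (1 - 1/5) × (1 - 1/23) = 176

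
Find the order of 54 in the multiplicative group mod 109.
36

109 is prime, so ord(54) divides φ(109) = 108.
Divisors of 108: 1, 2, 3, 4, 6, 9, 12, 18, 27, 36, 54, 108.
Repeated squaring: 54^1 ≡ 54, 54^2 ≡ 82, 54^4 ≡ 75, 54^8 ≡ 66, 54^16 ≡ 105, 54^32 ≡ 16, 54^64 ≡ 38 (mod 109).
Test 54^d mod 109 for each divisor d in increasing order:
54^1 ≡ 54
54^2 ≡ 82
54^3 = 54^2·54^1 ≡ 68
54^4 ≡ 75
54^6 = 54^4·54^2 ≡ 46
54^9 = 54^8·54^1 ≡ 76
54^12 = 54^8·54^4 ≡ 45
54^18 = 54^16·54^2 ≡ 108
54^27 = 54^16·54^8·54^2·54^1 ≡ 33
54^36 = 54^32·54^4 ≡ 1  ← first divisor giving 1
The order is 36.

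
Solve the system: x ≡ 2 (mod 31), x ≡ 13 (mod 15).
343

Using Chinese Remainder Theorem:
M = 31 × 15 = 465
M1 = 15, M2 = 31
y1 = 15^(-1) mod 31 = 29
y2 = 31^(-1) mod 15 = 1
x = (2×15×29 + 13×31×1) mod 465 = 343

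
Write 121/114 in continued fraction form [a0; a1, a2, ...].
[1; 16, 3, 2]

Euclidean algorithm steps:
121 = 1 × 114 + 7
114 = 16 × 7 + 2
7 = 3 × 2 + 1
2 = 2 × 1 + 0
Continued fraction: [1; 16, 3, 2]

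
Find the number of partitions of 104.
304801365

p(n) counts ways to write n as a sum of positive integers (order ignored).
Euler's pentagonal recurrence: p(k) = p(k-1) + p(k-2) - p(k-5) - p(k-7) + p(k-12) + p(k-15) - ... (offsets j(3j∓1)/2, signs ++--, p(0)=1, p(<0)=0).
DP table for k = 0..103: p(0)=1, p(1)=1, p(2)=2, p(3)=3, p(4)=5, p(5)=7, p(6)=11, p(7)=15, p(8)=22, p(9)=30, p(10)=42, p(11)=56, p(12)=77, p(13)=101, p(14)=135, p(15)=176, p(16)=231, p(17)=297, p(18)=385, p(19)=490, p(20)=627, p(21)=792, p(22)=1002, p(23)=1255, p(24)=1575, p(25)=1958, p(26)=2436, p(27)=3010, p(28)=3718, p(29)=4565, p(30)=5604, p(31)=6842, p(32)=8349, p(33)=10143, p(34)=12310, p(35)=14883, p(36)=17977, p(37)=21637, p(38)=26015, p(39)=31185, p(40)=37338, p(41)=44583, p(42)=53174, p(43)=63261, p(44)=75175, p(45)=89134, p(46)=105558, p(47)=124754, p(48)=147273, p(49)=173525, p(50)=204226, p(51)=239943, p(52)=281589, p(53)=329931, p(54)=386155, p(55)=451276, p(56)=526823, p(57)=614154, p(58)=715220, p(59)=831820, p(60)=966467, p(61)=1121505, p(62)=1300156, p(63)=1505499, p(64)=1741630, p(65)=2012558, p(66)=2323520, p(67)=2679689, p(68)=3087735, p(69)=3554345, p(70)=4087968, p(71)=4697205, p(72)=5392783, p(73)=6185689, p(74)=7089500, p(75)=8118264, p(76)=9289091, p(77)=10619863, p(78)=12132164, p(79)=13848650, p(80)=15796476, p(81)=18004327, p(82)=20506255, p(83)=23338469, p(84)=26543660, p(85)=30167357, p(86)=34262962, p(87)=38887673, p(88)=44108109, p(89)=49995925, p(90)=56634173, p(91)=64112359, p(92)=72533807, p(93)=82010177, p(94)=92669720, p(95)=104651419, p(96)=118114304, p(97)=133230930, p(98)=150198136, p(99)=169229875, p(100)=190569292, p(101)=214481126, p(102)=241265379, p(103)=271248950.
Final step: p(104) = p(103) + p(102) - p(99) - p(97) + p(92) + p(89) - p(82) - p(78) + p(69) + p(64) - p(53) - p(47) + p(34) + p(27) - p(12) - p(4)
= 271248950 + 241265379 - 169229875 - 133230930 + 72533807 + 49995925 - 20506255 - 12132164 + 3554345 + 1741630 - 329931 - 124754 + 12310 + 3010 - 77 - 5
= 304801365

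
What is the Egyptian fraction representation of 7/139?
1/20 + 1/2780

Greedy algorithm:
7/139: ceiling(139/7) = 20, use 1/20
1/2780: ceiling(2780/1) = 2780, use 1/2780
Result: 7/139 = 1/20 + 1/2780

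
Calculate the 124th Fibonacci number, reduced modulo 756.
39

Matrix identity: Q^n = [[F_(n+1), F_n], [F_n, F_(n-1)]] with Q = [[1,1],[1,0]].
n = 124 = 1111100₂. Square-and-multiply, entries mod 756:
Q^1 = [[1,1],[1,0]]
Q^3 = (Q^1)²·Q = [[3,2],[2,1]]
Q^7 = (Q^3)²·Q = [[21,13],[13,8]]
Q^15 = (Q^7)²·Q = [[231,610],[610,377]]
Q^31 = (Q^15)²·Q = [[273,589],[589,440]]
Q^62 = (Q^31)² = [[358,377],[377,737]]
Q^124 = (Q^62)² = [[401,39],[39,362]]
F_124 mod 756 = Q^124[0][1] = 39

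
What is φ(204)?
64

204 = 2^2 × 3 × 17
φ(n) = n × ∏(1 - 1/p) for each prime p dividing n
φ(204) = 204 × (1 - 1/2) × (1 - 1/3) × (1 - 1/17) = 64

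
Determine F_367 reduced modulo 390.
223

Matrix identity: Q^n = [[F_(n+1), F_n], [F_n, F_(n-1)]] with Q = [[1,1],[1,0]].
n = 367 = 101101111₂. Square-and-multiply, entries mod 390:
Q^1 = [[1,1],[1,0]]
Q^2 = (Q^1)² = [[2,1],[1,1]]
Q^5 = (Q^2)²·Q = [[8,5],[5,3]]
Q^11 = (Q^5)²·Q = [[144,89],[89,55]]
Q^22 = (Q^11)² = [[187,161],[161,26]]
Q^45 = (Q^22)²·Q = [[23,50],[50,363]]
Q^91 = (Q^45)²·Q = [[99,299],[299,190]]
Q^183 = (Q^91)²·Q = [[363,142],[142,221]]
Q^367 = (Q^183)²·Q = [[81,223],[223,248]]
F_367 mod 390 = Q^367[0][1] = 223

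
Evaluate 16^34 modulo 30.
16

Repeated squaring. Binary of 34 = 100010.
16^1 ≡ 16 (mod 30); 16^2 ≡ 16 (mod 30); 16^4 ≡ 16 (mod 30); 16^8 ≡ 16 (mod 30); 16^16 ≡ 16 (mod 30); 16^32 ≡ 16 (mod 30)
16^34 = 16^2 × 16^32 ≡ 16 (mod 30)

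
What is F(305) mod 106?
47

Matrix identity: Q^n = [[F_(n+1), F_n], [F_n, F_(n-1)]] with Q = [[1,1],[1,0]].
n = 305 = 100110001₂. Square-and-multiply, entries mod 106:
Q^1 = [[1,1],[1,0]]
Q^2 = (Q^1)² = [[2,1],[1,1]]
Q^4 = (Q^2)² = [[5,3],[3,2]]
Q^9 = (Q^4)²·Q = [[55,34],[34,21]]
Q^19 = (Q^9)²·Q = [[87,47],[47,40]]
Q^38 = (Q^19)² = [[26,33],[33,99]]
Q^76 = (Q^38)² = [[69,97],[97,78]]
Q^152 = (Q^76)² = [[72,55],[55,17]]
Q^305 = (Q^152)²·Q = [[66,47],[47,19]]
F_305 mod 106 = Q^305[0][1] = 47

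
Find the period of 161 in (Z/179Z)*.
89

179 is prime, so ord(161) divides φ(179) = 178.
Divisors of 178: 1, 2, 89, 178.
Repeated squaring: 161^1 ≡ 161, 161^2 ≡ 145, 161^4 ≡ 82, 161^8 ≡ 101, 161^16 ≡ 177, 161^32 ≡ 4, 161^64 ≡ 16, 161^128 ≡ 77 (mod 179).
Test 161^d mod 179 for each divisor d in increasing order:
161^1 ≡ 161
161^2 ≡ 145
161^89 = 161^64·161^16·161^8·161^1 ≡ 1  ← first divisor giving 1
The order is 89.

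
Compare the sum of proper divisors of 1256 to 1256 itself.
deficient

Proper divisors of 1256: sum = 1 + 2 + 4 + 8 + 157 + 314 + 628 = 1114
Since 1114 < 1256, 1256 is deficient.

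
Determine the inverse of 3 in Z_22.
15

gcd(3, 22) = 1, so the inverse exists.
Extended Euclidean algorithm on (22, 3):
22 = 7 × 3 + 1  ⟹  1 = (1)·22 + (-7)·3
So (-7)·3 ≡ 1 (mod 22), i.e. 3^(-1) ≡ -7 ≡ 15 (mod 22).
Check: 3 × 15 = 45 ≡ 1 (mod 22)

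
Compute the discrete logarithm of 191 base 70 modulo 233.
57

Baby-step giant-step with step n = ⌈√233⌉ = 16.
Baby steps 70^j mod 233 (j:value) for j=0..15: 0:1, 1:70, 2:7, 3:24, 4:49, 5:168, 6:110, 7:11, 8:71, 9:77, 10:31, 11:73, 12:217, 13:45, 14:121, 15:82.
Giant-step multiplier: 70^(-16) ≡ 70^(232-16) = 70^216 ≡ 74 (mod 233).
Giant steps γ_i = 191·74^i mod 233: γ_0=191, γ_1=154, γ_2=212, γ_3=77 (in table at j=9).
x = i·n + j = 3·16 + 9 = 57.
Check: 70^57 ≡ 191 (mod 233).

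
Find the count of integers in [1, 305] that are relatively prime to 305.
240

305 = 5 × 61
φ(n) = n × ∏(1 - 1/p) for each prime p dividing n
φ(305) = 305 × (1 - 1/5) × (1 - 1/61) = 240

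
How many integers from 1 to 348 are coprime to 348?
112

348 = 2^2 × 3 × 29
φ(n) = n × ∏(1 - 1/p) for each prime p dividing n
φ(348) = 348 × (1 - 1/2) × (1 - 1/3) × (1 - 1/29) = 112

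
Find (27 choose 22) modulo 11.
1

Using Lucas' theorem:
Write n=27 and k=22 in base 11:
n in base 11: [2, 5]
k in base 11: [2, 0]
C(27,22) mod 11 = ∏ C(n_i, k_i) mod 11
Digit binomials (mod 11): C(2,2) = 1; C(5,0) = 1
Product: 1 × 1 = 1 ≡ 1 (mod 11)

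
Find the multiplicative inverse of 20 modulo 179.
9

gcd(20, 179) = 1, so the inverse exists.
Extended Euclidean algorithm on (179, 20):
179 = 8 × 20 + 19  ⟹  19 = (1)·179 + (-8)·20
20 = 1 × 19 + 1  ⟹  1 = (-1)·179 + (9)·20
So (9)·20 ≡ 1 (mod 179), i.e. 20^(-1) ≡ 9 (mod 179).
Check: 20 × 9 = 180 ≡ 1 (mod 179)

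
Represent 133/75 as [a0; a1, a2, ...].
[1; 1, 3, 2, 2, 3]

Euclidean algorithm steps:
133 = 1 × 75 + 58
75 = 1 × 58 + 17
58 = 3 × 17 + 7
17 = 2 × 7 + 3
7 = 2 × 3 + 1
3 = 3 × 1 + 0
Continued fraction: [1; 1, 3, 2, 2, 3]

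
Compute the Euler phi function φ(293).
292

293 = 293
φ(n) = n × ∏(1 - 1/p) for each prime p dividing n
φ(293) = 293 × (1 - 1/293) = 292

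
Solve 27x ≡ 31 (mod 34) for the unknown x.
x ≡ 15 (mod 34)

gcd(27, 34) = 1, which divides 31, so solutions exist.
Find 27^(-1) mod 34 by the extended Euclidean algorithm:
34 = 1 × 27 + 7  ⟹  7 = (1)·34 + (-1)·27
27 = 3 × 7 + 6  ⟹  6 = (-3)·34 + (4)·27
7 = 1 × 6 + 1  ⟹  1 = (4)·34 + (-5)·27
So (-5)·27 ≡ 1 (mod 34), i.e. 27^(-1) ≡ -5 ≡ 29 (mod 34).
x ≡ 29 × 31 = 899 ≡ 15 (mod 34).
Check: 27 × 15 = 405 ≡ 31 (mod 34).
Unique solution: x ≡ 15 (mod 34)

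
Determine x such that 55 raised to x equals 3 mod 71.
4

Baby-step giant-step with step n = ⌈√71⌉ = 9.
Baby steps 55^j mod 71 (j:value) for j=0..8: 0:1, 1:55, 2:43, 3:22, 4:3, 5:23, 6:58, 7:66, 8:9.
h = 3 is already in the table at j=4, so x = 4.
Check: 55^4 ≡ 3 (mod 71).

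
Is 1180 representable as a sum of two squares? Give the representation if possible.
Not possible

Factorization: 1180 = 2^2 × 5 × 59
By Fermat: n is sum of two squares iff every prime p ≡ 3 (mod 4) appears to even power.
Prime(s) ≡ 3 (mod 4) with odd exponent: [(59, 1)]
Therefore 1180 cannot be expressed as a² + b².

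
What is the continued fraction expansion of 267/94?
[2; 1, 5, 3, 1, 3]

Euclidean algorithm steps:
267 = 2 × 94 + 79
94 = 1 × 79 + 15
79 = 5 × 15 + 4
15 = 3 × 4 + 3
4 = 1 × 3 + 1
3 = 3 × 1 + 0
Continued fraction: [2; 1, 5, 3, 1, 3]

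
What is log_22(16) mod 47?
36

Baby-step giant-step with step n = ⌈√47⌉ = 7.
Baby steps 22^j mod 47 (j:value) for j=0..6: 0:1, 1:22, 2:14, 3:26, 4:8, 5:35, 6:18.
Giant-step multiplier: 22^(-7) ≡ 22^(46-7) = 22^39 ≡ 40 (mod 47).
Giant steps γ_i = 16·40^i mod 47: γ_0=16, γ_1=29, γ_2=32, γ_3=11, γ_4=17, γ_5=22 (in table at j=1).
x = i·n + j = 5·7 + 1 = 36.
Check: 22^36 ≡ 16 (mod 47).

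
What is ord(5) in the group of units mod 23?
22

23 is prime, so ord(5) divides φ(23) = 22.
Divisors of 22: 1, 2, 11, 22.
Repeated squaring: 5^1 ≡ 5, 5^2 ≡ 2, 5^4 ≡ 4, 5^8 ≡ 16, 5^16 ≡ 3 (mod 23).
Test 5^d mod 23 for each divisor d in increasing order:
5^1 ≡ 5
5^2 ≡ 2
5^11 = 5^8·5^2·5^1 ≡ 22
5^22 = 5^16·5^4·5^2 ≡ 1  ← first divisor giving 1
The order is 22.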